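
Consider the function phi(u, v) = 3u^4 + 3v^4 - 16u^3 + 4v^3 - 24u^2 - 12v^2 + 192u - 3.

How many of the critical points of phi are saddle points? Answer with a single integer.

4

phi separates as a function of u plus a function of v, so ∇phi=0 decouples.
∂phi/∂u = 12(u - 4)(u - 2)(u + 2) = 0 at u ∈ {-2, 2, 4}; ∂phi/∂v = 12v(v - 1)(v + 2) = 0 at v ∈ {-2, 0, 1}.
The Hessian is diagonal: diag(phi_uu, phi_vv). Second derivatives: phi_uu(-2)=288, phi_uu(2)=-96, phi_uu(4)=144; phi_vv(-2)=72, phi_vv(0)=-24, phi_vv(1)=36.
Saddle points occur where the two diagonal entries have opposite signs: (-2, 0), (2, -2), (2, 1), (4, 0). Count: 4.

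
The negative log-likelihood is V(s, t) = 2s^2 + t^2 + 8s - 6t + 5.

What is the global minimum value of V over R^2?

V(s,t) separates as P(s) + Q(t) + 5, so its minimum is min P + min Q + 5.
P'(s) = 4s + 8 vanishes at s ∈ {-2}; Q'(t) = 2(t - 3) vanishes at t ∈ {3}.
Local minima of P (where P''>0): P(-2)=-8. Local minima of Q: Q(3)=-9.
So the global minimum of V is P(-2) + Q(3) + 5 = -8 − 9 + 5 = -12, attained at (-2, 3).

-12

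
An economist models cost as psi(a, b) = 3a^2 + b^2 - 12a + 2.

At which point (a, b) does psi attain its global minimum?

(2, 0)

psi(a,b) separates as P(a) + Q(b) + 2, so its minimum is min P + min Q + 2.
P'(a) = 6a - 12 vanishes at a ∈ {2}; Q'(b) = 2b vanishes at b ∈ {0}.
Local minima of P (where P''>0): P(2)=-12. Local minima of Q: Q(0)=0.
So the global minimum of psi is P(2) + Q(0) + 2 = -12 + 0 + 2 = -10, attained at (2, 0).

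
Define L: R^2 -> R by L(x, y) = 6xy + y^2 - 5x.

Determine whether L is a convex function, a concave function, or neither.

neither

L is quadratic, so its Hessian is the constant matrix H = [[0, 6], [6, 2]].
det(H) = -36, tr(H) = 2.
det(H) < 0, so H is indefinite: neither convex nor concave.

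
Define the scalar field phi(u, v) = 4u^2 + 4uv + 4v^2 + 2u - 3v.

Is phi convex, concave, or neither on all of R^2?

convex

phi is quadratic, so its Hessian is the constant matrix H = [[8, 4], [4, 8]].
det(H) = 48, tr(H) = 16.
det(H) > 0 and tr(H) > 0, so H is positive definite everywhere: convex.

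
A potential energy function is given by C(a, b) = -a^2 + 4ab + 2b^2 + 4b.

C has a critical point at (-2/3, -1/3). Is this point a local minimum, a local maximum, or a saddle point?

The Hessian of C is constant: H = [[-2, 4], [4, 4]].
det(H) = (-2)·4 − 4² = -24.
Since det(H) < 0, H is indefinite and the critical point is a saddle point.

saddle point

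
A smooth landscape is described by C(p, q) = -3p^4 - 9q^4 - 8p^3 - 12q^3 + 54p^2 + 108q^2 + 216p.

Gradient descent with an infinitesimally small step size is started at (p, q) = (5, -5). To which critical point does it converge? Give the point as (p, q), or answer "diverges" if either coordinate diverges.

diverges

C is separable, so gradient descent decouples: p follows -∂C/∂p, q follows -∂C/∂q.
∂C/∂p = -12(p - 3)(p + 2)(p + 3); at p=5 this is -1344, so p increases.
∂C/∂q = -36q(q - 2)(q + 3); at q=-5 this is 2520, so q decreases.
The p-coordinate has no critical point in that direction and runs off to infinity.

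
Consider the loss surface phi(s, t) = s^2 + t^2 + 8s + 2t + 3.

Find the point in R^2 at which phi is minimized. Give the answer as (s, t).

(-4, -1)

phi(s,t) separates as P(s) + Q(t) + 3, so its minimum is min P + min Q + 3.
P'(s) = 2s + 8 vanishes at s ∈ {-4}; Q'(t) = 2(t + 1) vanishes at t ∈ {-1}.
Local minima of P (where P''>0): P(-4)=-16. Local minima of Q: Q(-1)=-1.
So the global minimum of phi is P(-4) + Q(-1) + 3 = -16 − 1 + 3 = -14, attained at (-4, -1).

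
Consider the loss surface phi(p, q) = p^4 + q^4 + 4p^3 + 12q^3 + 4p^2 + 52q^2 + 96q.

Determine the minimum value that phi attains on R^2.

-64

phi(p,q) separates as A(p) + B(q), so its minimum is min A + min B.
A'(p) = 4p(p + 1)(p + 2) vanishes at p ∈ {-2, -1, 0}; B'(q) = 4(q + 2)(q + 3)(q + 4) vanishes at q ∈ {-4, -3, -2}.
Local minima of A (where A''>0): A(-2)=0, A(0)=0. Local minima of B: B(-4)=-64, B(-2)=-64.
So the global minimum of phi is A(-2) + B(-4) = 0 − 64 = -64, attained at (-2, -4).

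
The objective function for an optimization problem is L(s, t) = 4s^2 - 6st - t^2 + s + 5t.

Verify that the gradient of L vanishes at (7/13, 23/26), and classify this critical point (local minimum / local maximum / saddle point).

saddle point

∇L = (8s - 6t + 1, -6s - 2t + 5); substituting (7/13, 23/26) gives ∇L = (0, 0), so (7/13, 23/26) is indeed a critical point.
The Hessian of L is constant: H = [[8, -6], [-6, -2]].
det(H) = 8·(-2) − (-6)² = -52.
Since det(H) < 0, H is indefinite and the critical point is a saddle point.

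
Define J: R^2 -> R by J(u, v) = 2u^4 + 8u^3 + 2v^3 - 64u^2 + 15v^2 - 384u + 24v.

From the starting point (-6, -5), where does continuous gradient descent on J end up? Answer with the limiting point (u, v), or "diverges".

diverges

J is separable, so gradient descent decouples: u follows -∂J/∂u, v follows -∂J/∂v.
∂J/∂u = 8(u - 4)(u + 3)(u + 4); at u=-6 this is -480, so u increases.
∂J/∂v = 6(v + 1)(v + 4); at v=-5 this is 24, so v decreases.
The v-coordinate has no critical point in that direction and runs off to infinity.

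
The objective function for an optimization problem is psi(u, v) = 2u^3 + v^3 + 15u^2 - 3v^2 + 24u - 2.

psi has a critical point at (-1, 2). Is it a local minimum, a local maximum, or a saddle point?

local minimum

The mixed partial ∂²psi/∂u∂v is 0, so the Hessian at any point is diag(psi_uu, psi_vv) = diag(6(2u + 5), 6(v - 1)).
At (-1, 2): H = diag(18, 6).
Both eigenvalues are positive, so H is positive definite: a local minimum.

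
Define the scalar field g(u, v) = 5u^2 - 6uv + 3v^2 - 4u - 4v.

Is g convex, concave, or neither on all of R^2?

g is quadratic, so its Hessian is the constant matrix H = [[10, -6], [-6, 6]].
det(H) = 24, tr(H) = 16.
det(H) > 0 and tr(H) > 0, so H is positive definite everywhere: convex.

convex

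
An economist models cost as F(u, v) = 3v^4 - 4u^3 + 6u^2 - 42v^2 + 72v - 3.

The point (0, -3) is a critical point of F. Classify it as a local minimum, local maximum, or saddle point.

The mixed partial ∂²F/∂u∂v is 0, so the Hessian at any point is diag(F_uu, F_vv) = diag(12(-2u + 1), 12(3v^2 - 7)).
At (0, -3): H = diag(12, 240).
Both eigenvalues are positive, so H is positive definite: a local minimum.

local minimum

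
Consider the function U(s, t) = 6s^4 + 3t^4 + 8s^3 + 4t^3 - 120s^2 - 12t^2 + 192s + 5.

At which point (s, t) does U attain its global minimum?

U(s,t) separates as P(s) + Q(t) + 5, so its minimum is min P + min Q + 5.
P'(s) = 24(s - 2)(s - 1)(s + 4) vanishes at s ∈ {-4, 1, 2}; Q'(t) = 12t(t - 1)(t + 2) vanishes at t ∈ {-2, 0, 1}.
Local minima of P (where P''>0): P(-4)=-1664, P(2)=64. Local minima of Q: Q(-2)=-32, Q(1)=-5.
So the global minimum of U is P(-4) + Q(-2) + 5 = -1664 − 32 + 5 = -1691, attained at (-4, -2).

(-4, -2)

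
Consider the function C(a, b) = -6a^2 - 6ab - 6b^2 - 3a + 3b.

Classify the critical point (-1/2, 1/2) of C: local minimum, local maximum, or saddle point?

local maximum

The Hessian of C is constant: H = [[-12, -6], [-6, -12]].
det(H) = (-12)·(-12) − (-6)² = 108.
det(H) > 0 and tr(H) = -24 < 0, so H is negative definite and the point is a local maximum.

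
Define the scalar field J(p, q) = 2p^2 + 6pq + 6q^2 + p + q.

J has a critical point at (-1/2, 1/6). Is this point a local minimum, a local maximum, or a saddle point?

local minimum

The Hessian of J is constant: H = [[4, 6], [6, 12]].
det(H) = 4·12 − 6² = 12.
det(H) > 0 and tr(H) = 16 > 0, so H is positive definite and the point is a local minimum.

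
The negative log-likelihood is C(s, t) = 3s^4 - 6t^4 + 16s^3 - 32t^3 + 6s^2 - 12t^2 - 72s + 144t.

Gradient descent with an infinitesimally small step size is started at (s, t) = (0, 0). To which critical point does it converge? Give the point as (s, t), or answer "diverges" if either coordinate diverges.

(1, -2)

C is separable, so gradient descent decouples: s follows -∂C/∂s, t follows -∂C/∂t.
∂C/∂s = 12(s - 1)(s + 2)(s + 3); at s=0 this is -72, so s increases.
∂C/∂t = -24(t - 1)(t + 2)(t + 3); at t=0 this is 144, so t decreases.
s converges to its nearest critical value 1 (a local min of the s-part); t converges to -2. The iterate converges to (1, -2).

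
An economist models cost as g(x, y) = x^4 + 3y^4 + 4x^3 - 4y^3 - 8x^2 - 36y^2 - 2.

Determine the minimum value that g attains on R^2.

-319

g(x,y) separates as P(x) + Q(y) − 2, so its minimum is min P + min Q − 2.
P'(x) = 4x(x - 1)(x + 4) vanishes at x ∈ {-4, 0, 1}; Q'(y) = 12y(y - 3)(y + 2) vanishes at y ∈ {-2, 0, 3}.
Local minima of P (where P''>0): P(-4)=-128, P(1)=-3. Local minima of Q: Q(-2)=-64, Q(3)=-189.
So the global minimum of g is P(-4) + Q(3) − 2 = -128 − 189 − 2 = -319, attained at (-4, 3).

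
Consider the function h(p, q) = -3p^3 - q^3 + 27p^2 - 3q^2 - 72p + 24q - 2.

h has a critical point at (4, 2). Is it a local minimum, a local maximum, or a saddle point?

local maximum

The mixed partial ∂²h/∂p∂q is 0, so the Hessian at any point is diag(h_pp, h_qq) = diag(18(-p + 3), -6(q + 1)).
At (4, 2): H = diag(-18, -18).
Both eigenvalues are negative, so H is negative definite: a local maximum.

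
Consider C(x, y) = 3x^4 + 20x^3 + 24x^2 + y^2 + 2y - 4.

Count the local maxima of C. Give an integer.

0

C separates as a function of x plus a function of y, so ∇C=0 decouples.
∂C/∂x = 12x(x + 1)(x + 4) = 0 at x ∈ {-4, -1, 0}; ∂C/∂y = 2(y + 1) = 0 at y ∈ {-1}.
The Hessian is diagonal: diag(C_xx, C_yy). Second derivatives: C_xx(-4)=144, C_xx(-1)=-36, C_xx(0)=48; C_yy(-1)=2.
Local maxima occur where both diagonal entries negative: none. Count: 0.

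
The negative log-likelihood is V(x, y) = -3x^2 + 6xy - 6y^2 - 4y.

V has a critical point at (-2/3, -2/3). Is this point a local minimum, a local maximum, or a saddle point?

The Hessian of V is constant: H = [[-6, 6], [6, -12]].
det(H) = (-6)·(-12) − 6² = 36.
det(H) > 0 and tr(H) = -18 < 0, so H is negative definite and the point is a local maximum.

local maximum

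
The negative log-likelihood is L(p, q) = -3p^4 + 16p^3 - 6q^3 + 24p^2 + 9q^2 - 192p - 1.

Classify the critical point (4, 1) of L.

local maximum

The mixed partial ∂²L/∂p∂q is 0, so the Hessian at any point is diag(L_pp, L_qq) = diag(12(-3p^2 + 8p + 4), 18(-2q + 1)).
At (4, 1): H = diag(-144, -18).
Both eigenvalues are negative, so H is negative definite: a local maximum.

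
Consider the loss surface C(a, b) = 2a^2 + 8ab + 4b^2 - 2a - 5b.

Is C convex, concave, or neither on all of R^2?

C is quadratic, so its Hessian is the constant matrix H = [[4, 8], [8, 8]].
det(H) = -32, tr(H) = 12.
det(H) < 0, so H is indefinite: neither convex nor concave.

neither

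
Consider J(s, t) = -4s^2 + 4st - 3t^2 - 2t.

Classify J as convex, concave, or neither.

concave

J is quadratic, so its Hessian is the constant matrix H = [[-8, 4], [4, -6]].
det(H) = 32, tr(H) = -14.
det(H) > 0 and tr(H) < 0, so H is negative definite everywhere: concave.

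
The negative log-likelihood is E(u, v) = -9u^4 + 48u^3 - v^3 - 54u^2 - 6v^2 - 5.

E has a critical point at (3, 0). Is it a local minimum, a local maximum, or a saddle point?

local maximum

The mixed partial ∂²E/∂u∂v is 0, so the Hessian at any point is diag(E_uu, E_vv) = diag(36(-3u^2 + 8u - 3), -6(v + 2)).
At (3, 0): H = diag(-216, -12).
Both eigenvalues are negative, so H is negative definite: a local maximum.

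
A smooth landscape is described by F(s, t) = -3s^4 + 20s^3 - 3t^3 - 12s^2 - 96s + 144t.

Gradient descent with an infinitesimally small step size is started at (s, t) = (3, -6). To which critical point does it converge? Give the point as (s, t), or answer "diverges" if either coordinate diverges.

F is separable, so gradient descent decouples: s follows -∂F/∂s, t follows -∂F/∂t.
∂F/∂s = -12(s - 4)(s - 2)(s + 1); at s=3 this is 48, so s decreases.
∂F/∂t = -9(t - 4)(t + 4); at t=-6 this is -180, so t increases.
s converges to its nearest critical value 2 (a local min of the s-part); t converges to -4. The iterate converges to (2, -4).

(2, -4)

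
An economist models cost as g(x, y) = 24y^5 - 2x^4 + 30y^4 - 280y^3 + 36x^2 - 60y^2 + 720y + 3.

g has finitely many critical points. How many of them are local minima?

2

g separates as a function of x plus a function of y, so ∇g=0 decouples.
∂g/∂x = -8x(x - 3)(x + 3) = 0 at x ∈ {-3, 0, 3}; ∂g/∂y = 120(y - 2)(y - 1)(y + 1)(y + 3) = 0 at y ∈ {-3, -1, 1, 2}.
The Hessian is diagonal: diag(g_xx, g_yy). Second derivatives: g_xx(-3)=-144, g_xx(0)=72, g_xx(3)=-144; g_yy(-3)=-4800, g_yy(-1)=1440, g_yy(1)=-960, g_yy(2)=1800.
Local minima occur where both diagonal entries positive: (0, -1), (0, 2). Count: 2.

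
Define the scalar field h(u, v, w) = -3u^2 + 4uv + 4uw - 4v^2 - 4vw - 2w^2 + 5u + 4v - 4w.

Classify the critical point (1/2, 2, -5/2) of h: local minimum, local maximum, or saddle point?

The Hessian is constant: H = [[-6, 4, 4], [4, -8, -4], [4, -4, -4]].
Leading principal minors: Δ₁ = -6, Δ₂ = 32, Δ₃ = -32.
The minors alternate sign starting negative (−, +, −), so H is negative definite: a local maximum.

local maximum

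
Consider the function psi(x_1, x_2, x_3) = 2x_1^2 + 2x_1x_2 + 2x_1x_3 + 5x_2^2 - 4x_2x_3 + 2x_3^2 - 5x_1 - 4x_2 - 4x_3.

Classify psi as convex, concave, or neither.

convex

psi is quadratic, so its Hessian is the constant matrix H = [[4, 2, 2], [2, 10, -4], [2, -4, 4]].
Leading principal minors: 4, 36, 8.
All positive ⇒ H ≻ 0 ⇒ convex.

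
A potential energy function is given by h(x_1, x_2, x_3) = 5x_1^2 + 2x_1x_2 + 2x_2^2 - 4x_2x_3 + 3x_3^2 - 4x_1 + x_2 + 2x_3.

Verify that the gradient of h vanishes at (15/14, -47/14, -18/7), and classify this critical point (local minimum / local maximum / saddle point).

local minimum

∇h = (10x_1 + 2x_2 - 4, 2x_1 + 4x_2 - 4x_3 + 1, -4x_2 + 6x_3 + 2); substituting (15/14, -47/14, -18/7) gives ∇h = (0, 0, 0), so (15/14, -47/14, -18/7) is indeed a critical point.
The Hessian is constant: H = [[10, 2, 0], [2, 4, -4], [0, -4, 6]].
Leading principal minors: Δ₁ = 10, Δ₂ = 36, Δ₃ = 56.
All leading minors are positive, so H is positive definite: a local minimum.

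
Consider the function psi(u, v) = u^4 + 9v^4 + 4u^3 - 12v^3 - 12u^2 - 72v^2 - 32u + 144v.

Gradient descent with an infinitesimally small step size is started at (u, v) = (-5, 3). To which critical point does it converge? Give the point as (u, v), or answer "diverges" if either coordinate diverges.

(-4, 2)

psi is separable, so gradient descent decouples: u follows -∂psi/∂u, v follows -∂psi/∂v.
∂psi/∂u = 4(u - 2)(u + 1)(u + 4); at u=-5 this is -112, so u increases.
∂psi/∂v = 36(v - 2)(v - 1)(v + 2); at v=3 this is 360, so v decreases.
u converges to its nearest critical value -4 (a local min of the u-part); v converges to 2. The iterate converges to (-4, 2).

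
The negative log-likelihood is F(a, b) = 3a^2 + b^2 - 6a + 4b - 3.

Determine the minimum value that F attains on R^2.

F(a,b) separates as P(a) + Q(b) − 3, so its minimum is min P + min Q − 3.
P'(a) = 6a - 6 vanishes at a ∈ {1}; Q'(b) = 2b + 4 vanishes at b ∈ {-2}.
Local minima of P (where P''>0): P(1)=-3. Local minima of Q: Q(-2)=-4.
So the global minimum of F is P(1) + Q(-2) − 3 = -3 − 4 − 3 = -10, attained at (1, -2).

-10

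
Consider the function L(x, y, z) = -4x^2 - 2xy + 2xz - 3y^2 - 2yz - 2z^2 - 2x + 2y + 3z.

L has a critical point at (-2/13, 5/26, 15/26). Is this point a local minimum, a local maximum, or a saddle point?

The Hessian is constant: H = [[-8, -2, 2], [-2, -6, -2], [2, -2, -4]].
Leading principal minors: Δ₁ = -8, Δ₂ = 44, Δ₃ = -104.
The minors alternate sign starting negative (−, +, −), so H is negative definite: a local maximum.

local maximum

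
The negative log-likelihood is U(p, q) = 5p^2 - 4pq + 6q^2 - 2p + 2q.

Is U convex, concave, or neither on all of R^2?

convex

U is quadratic, so its Hessian is the constant matrix H = [[10, -4], [-4, 12]].
det(H) = 104, tr(H) = 22.
det(H) > 0 and tr(H) > 0, so H is positive definite everywhere: convex.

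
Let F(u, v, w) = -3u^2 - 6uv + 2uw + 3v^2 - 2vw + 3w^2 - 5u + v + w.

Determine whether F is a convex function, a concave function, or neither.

F is quadratic, so its Hessian is the constant matrix H = [[-6, -6, 2], [-6, 6, -2], [2, -2, 6]].
Leading principal minors: -6, -72, -384.
Neither pattern holds ⇒ H is indefinite ⇒ neither convex nor concave.

neither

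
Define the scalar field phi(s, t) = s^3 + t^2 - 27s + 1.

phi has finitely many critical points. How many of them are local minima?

phi separates as a function of s plus a function of t, so ∇phi=0 decouples.
∂phi/∂s = 3(s - 3)(s + 3) = 0 at s ∈ {-3, 3}; ∂phi/∂t = 2t = 0 at t ∈ {0}.
The Hessian is diagonal: diag(phi_ss, phi_tt). Second derivatives: phi_ss(-3)=-18, phi_ss(3)=18; phi_tt(0)=2.
Local minima occur where both diagonal entries positive: (3, 0). Count: 1.

1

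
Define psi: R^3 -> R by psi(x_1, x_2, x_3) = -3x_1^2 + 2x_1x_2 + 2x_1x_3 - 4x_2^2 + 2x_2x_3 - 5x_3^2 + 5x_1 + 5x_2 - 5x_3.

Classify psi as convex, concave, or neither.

concave

psi is quadratic, so its Hessian is the constant matrix H = [[-6, 2, 2], [2, -8, 2], [2, 2, -10]].
Leading principal minors: -6, 44, -368.
Signs alternate −, +, − ⇒ H ≺ 0 ⇒ concave.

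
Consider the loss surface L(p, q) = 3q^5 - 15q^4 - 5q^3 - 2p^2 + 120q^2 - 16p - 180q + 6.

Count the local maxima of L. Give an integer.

2

L separates as a function of p plus a function of q, so ∇L=0 decouples.
∂L/∂p = -4(p + 4) = 0 at p ∈ {-4}; ∂L/∂q = 15(q - 3)(q - 2)(q - 1)(q + 2) = 0 at q ∈ {-2, 1, 2, 3}.
The Hessian is diagonal: diag(L_pp, L_qq). Second derivatives: L_pp(-4)=-4; L_qq(-2)=-900, L_qq(1)=90, L_qq(2)=-60, L_qq(3)=150.
Local maxima occur where both diagonal entries negative: (-4, -2), (-4, 2). Count: 2.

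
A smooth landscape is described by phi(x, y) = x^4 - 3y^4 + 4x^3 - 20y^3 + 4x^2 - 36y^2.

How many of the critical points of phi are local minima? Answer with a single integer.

phi separates as a function of x plus a function of y, so ∇phi=0 decouples.
∂phi/∂x = 4x(x + 1)(x + 2) = 0 at x ∈ {-2, -1, 0}; ∂phi/∂y = -12y(y + 2)(y + 3) = 0 at y ∈ {-3, -2, 0}.
The Hessian is diagonal: diag(phi_xx, phi_yy). Second derivatives: phi_xx(-2)=8, phi_xx(-1)=-4, phi_xx(0)=8; phi_yy(-3)=-36, phi_yy(-2)=24, phi_yy(0)=-72.
Local minima occur where both diagonal entries positive: (-2, -2), (0, -2). Count: 2.

2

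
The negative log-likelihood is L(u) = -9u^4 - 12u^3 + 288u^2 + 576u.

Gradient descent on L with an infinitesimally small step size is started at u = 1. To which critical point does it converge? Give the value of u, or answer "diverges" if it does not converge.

-1

L'(u) = -36(u - 4)(u + 1)(u + 4), so L'(1) = 1080.
Gradient descent moves in the -L' direction, i.e. u is decreasing.
The nearest critical point in that direction is u = -1, where L'' = 540 > 0 (a local minimum). The iterate converges there.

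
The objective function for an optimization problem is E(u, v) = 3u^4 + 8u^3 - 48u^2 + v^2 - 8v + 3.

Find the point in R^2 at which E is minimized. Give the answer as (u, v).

(-4, 4)

E(u,v) separates as P(u) + Q(v) + 3, so its minimum is min P + min Q + 3.
P'(u) = 12u(u - 2)(u + 4) vanishes at u ∈ {-4, 0, 2}; Q'(v) = 2v - 8 vanishes at v ∈ {4}.
Local minima of P (where P''>0): P(-4)=-512, P(2)=-80. Local minima of Q: Q(4)=-16.
So the global minimum of E is P(-4) + Q(4) + 3 = -512 − 16 + 3 = -525, attained at (-4, 4).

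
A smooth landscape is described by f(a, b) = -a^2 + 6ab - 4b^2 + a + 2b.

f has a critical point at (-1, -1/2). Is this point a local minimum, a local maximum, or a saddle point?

saddle point

The Hessian of f is constant: H = [[-2, 6], [6, -8]].
det(H) = (-2)·(-8) − 6² = -20.
Since det(H) < 0, H is indefinite and the critical point is a saddle point.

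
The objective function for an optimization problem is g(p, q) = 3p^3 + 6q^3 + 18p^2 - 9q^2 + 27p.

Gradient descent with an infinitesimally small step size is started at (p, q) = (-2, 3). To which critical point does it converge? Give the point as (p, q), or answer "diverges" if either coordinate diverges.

(-1, 1)

g is separable, so gradient descent decouples: p follows -∂g/∂p, q follows -∂g/∂q.
∂g/∂p = 9(p + 1)(p + 3); at p=-2 this is -9, so p increases.
∂g/∂q = 18q(q - 1); at q=3 this is 108, so q decreases.
p converges to its nearest critical value -1 (a local min of the p-part); q converges to 1. The iterate converges to (-1, 1).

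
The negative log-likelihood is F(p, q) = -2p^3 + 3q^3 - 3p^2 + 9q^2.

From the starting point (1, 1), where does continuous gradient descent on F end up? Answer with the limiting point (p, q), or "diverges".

diverges

F is separable, so gradient descent decouples: p follows -∂F/∂p, q follows -∂F/∂q.
∂F/∂p = -6p(p + 1); at p=1 this is -12, so p increases.
∂F/∂q = 9q(q + 2); at q=1 this is 27, so q decreases.
The p-coordinate has no critical point in that direction and runs off to infinity.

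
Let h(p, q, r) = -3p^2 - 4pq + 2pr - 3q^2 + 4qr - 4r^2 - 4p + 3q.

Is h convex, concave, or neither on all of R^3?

h is quadratic, so its Hessian is the constant matrix H = [[-6, -4, 2], [-4, -6, 4], [2, 4, -8]].
Leading principal minors: -6, 20, -104.
Signs alternate −, +, − ⇒ H ≺ 0 ⇒ concave.

concave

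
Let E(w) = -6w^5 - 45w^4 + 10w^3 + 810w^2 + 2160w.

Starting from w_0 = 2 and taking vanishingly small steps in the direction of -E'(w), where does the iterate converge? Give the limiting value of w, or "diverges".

-2

E'(w) = -30(w - 3)(w + 2)(w + 3)(w + 4), so E'(2) = 3600.
Gradient descent moves in the -E' direction, i.e. w is decreasing.
The nearest critical point in that direction is w = -2, where E'' = 300 > 0 (a local minimum). The iterate converges there.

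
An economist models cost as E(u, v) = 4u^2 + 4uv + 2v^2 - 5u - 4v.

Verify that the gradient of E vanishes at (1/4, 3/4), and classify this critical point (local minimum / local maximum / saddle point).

local minimum

∇E = (8u + 4v - 5, 4u + 4v - 4); substituting (1/4, 3/4) gives ∇E = (0, 0), so (1/4, 3/4) is indeed a critical point.
The Hessian of E is constant: H = [[8, 4], [4, 4]].
det(H) = 8·4 − 4² = 16.
det(H) > 0 and tr(H) = 12 > 0, so H is positive definite and the point is a local minimum.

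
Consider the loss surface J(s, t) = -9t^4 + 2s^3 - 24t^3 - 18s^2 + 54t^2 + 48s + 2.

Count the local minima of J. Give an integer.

J separates as a function of s plus a function of t, so ∇J=0 decouples.
∂J/∂s = 6(s - 4)(s - 2) = 0 at s ∈ {2, 4}; ∂J/∂t = -36t(t - 1)(t + 3) = 0 at t ∈ {-3, 0, 1}.
The Hessian is diagonal: diag(J_ss, J_tt). Second derivatives: J_ss(2)=-12, J_ss(4)=12; J_tt(-3)=-432, J_tt(0)=108, J_tt(1)=-144.
Local minima occur where both diagonal entries positive: (4, 0). Count: 1.

1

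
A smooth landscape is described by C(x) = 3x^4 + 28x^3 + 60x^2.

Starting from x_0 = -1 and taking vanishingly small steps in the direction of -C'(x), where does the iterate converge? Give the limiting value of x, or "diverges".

C'(x) = 12x(x + 2)(x + 5), so C'(-1) = -48.
Gradient descent moves in the -C' direction, i.e. x is increasing.
The nearest critical point in that direction is x = 0, where C'' = 120 > 0 (a local minimum). The iterate converges there.

0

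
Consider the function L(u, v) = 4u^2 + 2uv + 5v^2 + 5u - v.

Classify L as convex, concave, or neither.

convex

L is quadratic, so its Hessian is the constant matrix H = [[8, 2], [2, 10]].
det(H) = 76, tr(H) = 18.
det(H) > 0 and tr(H) > 0, so H is positive definite everywhere: convex.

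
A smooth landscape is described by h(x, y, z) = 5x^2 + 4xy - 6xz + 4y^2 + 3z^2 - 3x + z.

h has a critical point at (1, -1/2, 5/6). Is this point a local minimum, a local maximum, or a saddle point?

The Hessian is constant: H = [[10, 4, -6], [4, 8, 0], [-6, 0, 6]].
Leading principal minors: Δ₁ = 10, Δ₂ = 64, Δ₃ = 96.
All leading minors are positive, so H is positive definite: a local minimum.

local minimum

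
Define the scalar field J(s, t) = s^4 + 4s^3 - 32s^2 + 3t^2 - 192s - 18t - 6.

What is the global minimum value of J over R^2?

J(s,t) separates as P(s) + Q(t) − 6, so its minimum is min P + min Q − 6.
P'(s) = 4(s - 4)(s + 3)(s + 4) vanishes at s ∈ {-4, -3, 4}; Q'(t) = 6(t - 3) vanishes at t ∈ {3}.
Local minima of P (where P''>0): P(-4)=256, P(4)=-768. Local minima of Q: Q(3)=-27.
So the global minimum of J is P(4) + Q(3) − 6 = -768 − 27 − 6 = -801, attained at (4, 3).

-801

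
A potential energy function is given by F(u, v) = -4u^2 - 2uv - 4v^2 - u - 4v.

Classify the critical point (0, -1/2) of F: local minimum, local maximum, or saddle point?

local maximum

The Hessian of F is constant: H = [[-8, -2], [-2, -8]].
det(H) = (-8)·(-8) − (-2)² = 60.
det(H) > 0 and tr(H) = -16 < 0, so H is negative definite and the point is a local maximum.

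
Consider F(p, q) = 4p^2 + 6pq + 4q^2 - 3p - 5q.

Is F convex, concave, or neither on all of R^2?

F is quadratic, so its Hessian is the constant matrix H = [[8, 6], [6, 8]].
det(H) = 28, tr(H) = 16.
det(H) > 0 and tr(H) > 0, so H is positive definite everywhere: convex.

convex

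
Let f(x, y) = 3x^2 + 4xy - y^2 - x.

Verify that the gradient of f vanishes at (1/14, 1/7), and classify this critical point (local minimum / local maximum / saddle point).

∇f = (6x + 4y - 1, 4x - 2y); substituting (1/14, 1/7) gives ∇f = (0, 0), so (1/14, 1/7) is indeed a critical point.
The Hessian of f is constant: H = [[6, 4], [4, -2]].
det(H) = 6·(-2) − 4² = -28.
Since det(H) < 0, H is indefinite and the critical point is a saddle point.

saddle point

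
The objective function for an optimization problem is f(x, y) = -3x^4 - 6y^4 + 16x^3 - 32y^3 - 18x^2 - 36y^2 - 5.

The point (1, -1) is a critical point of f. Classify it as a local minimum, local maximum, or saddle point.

local minimum

The mixed partial ∂²f/∂x∂y is 0, so the Hessian at any point is diag(f_xx, f_yy) = diag(12(-3x^2 + 8x - 3), -24(3y^2 + 8y + 3)).
At (1, -1): H = diag(24, 48).
Both eigenvalues are positive, so H is positive definite: a local minimum.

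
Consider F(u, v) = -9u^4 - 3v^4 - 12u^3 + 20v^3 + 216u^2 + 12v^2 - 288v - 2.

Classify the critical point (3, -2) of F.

local maximum

The mixed partial ∂²F/∂u∂v is 0, so the Hessian at any point is diag(F_uu, F_vv) = diag(36(-3u^2 - 2u + 12), 12(-3v^2 + 10v + 2)).
At (3, -2): H = diag(-756, -360).
Both eigenvalues are negative, so H is negative definite: a local maximum.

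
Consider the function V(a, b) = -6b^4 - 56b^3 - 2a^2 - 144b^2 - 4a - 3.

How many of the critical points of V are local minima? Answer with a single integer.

0

V separates as a function of a plus a function of b, so ∇V=0 decouples.
∂V/∂a = -4(a + 1) = 0 at a ∈ {-1}; ∂V/∂b = -24b(b + 3)(b + 4) = 0 at b ∈ {-4, -3, 0}.
The Hessian is diagonal: diag(V_aa, V_bb). Second derivatives: V_aa(-1)=-4; V_bb(-4)=-96, V_bb(-3)=72, V_bb(0)=-288.
Local minima occur where both diagonal entries positive: none. Count: 0.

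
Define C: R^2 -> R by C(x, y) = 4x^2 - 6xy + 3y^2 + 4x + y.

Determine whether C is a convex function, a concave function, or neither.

C is quadratic, so its Hessian is the constant matrix H = [[8, -6], [-6, 6]].
det(H) = 12, tr(H) = 14.
det(H) > 0 and tr(H) > 0, so H is positive definite everywhere: convex.

convex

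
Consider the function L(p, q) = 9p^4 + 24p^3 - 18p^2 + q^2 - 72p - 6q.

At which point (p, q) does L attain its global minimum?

(1, 3)

L(p,q) separates as A(p) + B(q), so its minimum is min A + min B.
A'(p) = 36(p - 1)(p + 1)(p + 2) vanishes at p ∈ {-2, -1, 1}; B'(q) = 2q - 6 vanishes at q ∈ {3}.
Local minima of A (where A''>0): A(-2)=24, A(1)=-57. Local minima of B: B(3)=-9.
So the global minimum of L is A(1) + B(3) = -57 − 9 = -66, attained at (1, 3).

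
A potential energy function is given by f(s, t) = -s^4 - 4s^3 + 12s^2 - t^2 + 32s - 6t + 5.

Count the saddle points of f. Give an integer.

1

f separates as a function of s plus a function of t, so ∇f=0 decouples.
∂f/∂s = -4(s - 2)(s + 1)(s + 4) = 0 at s ∈ {-4, -1, 2}; ∂f/∂t = -2(t + 3) = 0 at t ∈ {-3}.
The Hessian is diagonal: diag(f_ss, f_tt). Second derivatives: f_ss(-4)=-72, f_ss(-1)=36, f_ss(2)=-72; f_tt(-3)=-2.
Saddle points occur where the two diagonal entries have opposite signs: (-1, -3). Count: 1.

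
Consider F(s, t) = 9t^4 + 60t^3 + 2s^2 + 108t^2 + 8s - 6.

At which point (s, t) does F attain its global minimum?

F(s,t) separates as P(s) + Q(t) − 6, so its minimum is min P + min Q − 6.
P'(s) = 4s + 8 vanishes at s ∈ {-2}; Q'(t) = 36t(t + 2)(t + 3) vanishes at t ∈ {-3, -2, 0}.
Local minima of P (where P''>0): P(-2)=-8. Local minima of Q: Q(-3)=81, Q(0)=0.
So the global minimum of F is P(-2) + Q(0) − 6 = -8 + 0 − 6 = -14, attained at (-2, 0).

(-2, 0)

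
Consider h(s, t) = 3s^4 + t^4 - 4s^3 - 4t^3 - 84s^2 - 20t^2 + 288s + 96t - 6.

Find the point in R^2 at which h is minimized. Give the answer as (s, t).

(-4, -3)

h(s,t) separates as P(s) + Q(t) − 6, so its minimum is min P + min Q − 6.
P'(s) = 12(s - 3)(s - 2)(s + 4) vanishes at s ∈ {-4, 2, 3}; Q'(t) = 4(t - 4)(t - 2)(t + 3) vanishes at t ∈ {-3, 2, 4}.
Local minima of P (where P''>0): P(-4)=-1472, P(3)=243. Local minima of Q: Q(-3)=-279, Q(4)=64.
So the global minimum of h is P(-4) + Q(-3) − 6 = -1472 − 279 − 6 = -1757, attained at (-4, -3).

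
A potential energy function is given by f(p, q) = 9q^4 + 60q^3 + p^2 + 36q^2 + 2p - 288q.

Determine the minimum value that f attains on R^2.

f(p,q) separates as A(p) + B(q), so its minimum is min A + min B.
A'(p) = 2p + 2 vanishes at p ∈ {-1}; B'(q) = 36(q - 1)(q + 2)(q + 4) vanishes at q ∈ {-4, -2, 1}.
Local minima of A (where A''>0): A(-1)=-1. Local minima of B: B(-4)=192, B(1)=-183.
So the global minimum of f is A(-1) + B(1) = -1 − 183 = -184, attained at (-1, 1).

-184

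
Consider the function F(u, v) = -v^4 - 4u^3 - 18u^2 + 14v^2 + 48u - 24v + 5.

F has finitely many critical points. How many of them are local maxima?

2

F separates as a function of u plus a function of v, so ∇F=0 decouples.
∂F/∂u = -12(u - 1)(u + 4) = 0 at u ∈ {-4, 1}; ∂F/∂v = -4(v - 2)(v - 1)(v + 3) = 0 at v ∈ {-3, 1, 2}.
The Hessian is diagonal: diag(F_uu, F_vv). Second derivatives: F_uu(-4)=60, F_uu(1)=-60; F_vv(-3)=-80, F_vv(1)=16, F_vv(2)=-20.
Local maxima occur where both diagonal entries negative: (1, -3), (1, 2). Count: 2.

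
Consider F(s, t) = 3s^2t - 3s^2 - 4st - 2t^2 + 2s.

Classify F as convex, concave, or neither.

The term 3s^2t is cubic, so the Hessian is not constant.
∂²F/∂s² = 6t - 6, which takes both signs as t varies (negative for sufficiently negative t). A diagonal entry of the Hessian changing sign means the Hessian is neither positive- nor negative-semidefinite on all of R^2.

neither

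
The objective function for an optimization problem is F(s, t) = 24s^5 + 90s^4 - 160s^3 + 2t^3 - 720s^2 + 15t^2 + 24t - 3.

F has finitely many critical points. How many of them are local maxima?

F separates as a function of s plus a function of t, so ∇F=0 decouples.
∂F/∂s = 120s(s - 2)(s + 2)(s + 3) = 0 at s ∈ {-3, -2, 0, 2}; ∂F/∂t = 6(t + 1)(t + 4) = 0 at t ∈ {-4, -1}.
The Hessian is diagonal: diag(F_ss, F_tt). Second derivatives: F_ss(-3)=-1800, F_ss(-2)=960, F_ss(0)=-1440, F_ss(2)=4800; F_tt(-4)=-18, F_tt(-1)=18.
Local maxima occur where both diagonal entries negative: (-3, -4), (0, -4). Count: 2.

2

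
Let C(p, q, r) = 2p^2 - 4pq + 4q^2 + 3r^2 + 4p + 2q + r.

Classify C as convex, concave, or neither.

C is quadratic, so its Hessian is the constant matrix H = [[4, -4, 0], [-4, 8, 0], [0, 0, 6]].
Leading principal minors: 4, 16, 96.
All positive ⇒ H ≻ 0 ⇒ convex.

convex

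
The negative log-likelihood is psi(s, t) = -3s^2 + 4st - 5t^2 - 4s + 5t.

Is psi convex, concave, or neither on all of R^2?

concave

psi is quadratic, so its Hessian is the constant matrix H = [[-6, 4], [4, -10]].
det(H) = 44, tr(H) = -16.
det(H) > 0 and tr(H) < 0, so H is negative definite everywhere: concave.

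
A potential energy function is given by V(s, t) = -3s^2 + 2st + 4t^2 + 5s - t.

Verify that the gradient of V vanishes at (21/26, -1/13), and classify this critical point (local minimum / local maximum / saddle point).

∇V = (-6s + 2t + 5, 2s + 8t - 1); substituting (21/26, -1/13) gives ∇V = (0, 0), so (21/26, -1/13) is indeed a critical point.
The Hessian of V is constant: H = [[-6, 2], [2, 8]].
det(H) = (-6)·8 − 2² = -52.
Since det(H) < 0, H is indefinite and the critical point is a saddle point.

saddle point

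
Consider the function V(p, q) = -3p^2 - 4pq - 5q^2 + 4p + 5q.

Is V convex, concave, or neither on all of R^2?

V is quadratic, so its Hessian is the constant matrix H = [[-6, -4], [-4, -10]].
det(H) = 44, tr(H) = -16.
det(H) > 0 and tr(H) < 0, so H is negative definite everywhere: concave.

concave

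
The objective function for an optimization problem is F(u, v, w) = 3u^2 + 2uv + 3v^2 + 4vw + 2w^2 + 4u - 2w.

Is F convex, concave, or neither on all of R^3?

F is quadratic, so its Hessian is the constant matrix H = [[6, 2, 0], [2, 6, 4], [0, 4, 4]].
Leading principal minors: 6, 32, 32.
All positive ⇒ H ≻ 0 ⇒ convex.

convex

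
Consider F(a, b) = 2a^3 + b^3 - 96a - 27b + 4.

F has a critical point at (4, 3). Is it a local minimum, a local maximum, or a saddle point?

The mixed partial ∂²F/∂a∂b is 0, so the Hessian at any point is diag(F_aa, F_bb) = diag(12a, 6b).
At (4, 3): H = diag(48, 18).
Both eigenvalues are positive, so H is positive definite: a local minimum.

local minimum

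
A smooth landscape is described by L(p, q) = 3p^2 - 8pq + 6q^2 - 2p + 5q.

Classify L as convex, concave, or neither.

L is quadratic, so its Hessian is the constant matrix H = [[6, -8], [-8, 12]].
det(H) = 8, tr(H) = 18.
det(H) > 0 and tr(H) > 0, so H is positive definite everywhere: convex.

convex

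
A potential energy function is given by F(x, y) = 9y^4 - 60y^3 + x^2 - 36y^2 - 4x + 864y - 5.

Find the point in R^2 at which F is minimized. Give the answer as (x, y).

(2, -2)

F(x,y) separates as P(x) + Q(y) − 5, so its minimum is min P + min Q − 5.
P'(x) = 2x - 4 vanishes at x ∈ {2}; Q'(y) = 36(y - 4)(y - 3)(y + 2) vanishes at y ∈ {-2, 3, 4}.
Local minima of P (where P''>0): P(2)=-4. Local minima of Q: Q(-2)=-1248, Q(4)=1344.
So the global minimum of F is P(2) + Q(-2) − 5 = -4 − 1248 − 5 = -1257, attained at (2, -2).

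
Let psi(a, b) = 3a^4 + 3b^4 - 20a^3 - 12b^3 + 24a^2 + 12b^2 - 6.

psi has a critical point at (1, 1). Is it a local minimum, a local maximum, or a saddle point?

The mixed partial ∂²psi/∂a∂b is 0, so the Hessian at any point is diag(psi_aa, psi_bb) = diag(12(3a^2 - 10a + 4), 12(3b^2 - 6b + 2)).
At (1, 1): H = diag(-36, -12).
Both eigenvalues are negative, so H is negative definite: a local maximum.

local maximum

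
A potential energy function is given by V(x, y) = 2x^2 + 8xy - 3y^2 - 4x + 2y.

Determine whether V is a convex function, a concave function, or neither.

neither

V is quadratic, so its Hessian is the constant matrix H = [[4, 8], [8, -6]].
det(H) = -88, tr(H) = -2.
det(H) < 0, so H is indefinite: neither convex nor concave.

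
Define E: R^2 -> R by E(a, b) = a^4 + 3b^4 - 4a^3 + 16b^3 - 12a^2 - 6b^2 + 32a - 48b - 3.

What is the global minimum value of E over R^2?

-227

E(a,b) separates as P(a) + Q(b) − 3, so its minimum is min P + min Q − 3.
P'(a) = 4(a - 4)(a - 1)(a + 2) vanishes at a ∈ {-2, 1, 4}; Q'(b) = 12(b - 1)(b + 1)(b + 4) vanishes at b ∈ {-4, -1, 1}.
Local minima of P (where P''>0): P(-2)=-64, P(4)=-64. Local minima of Q: Q(-4)=-160, Q(1)=-35.
So the global minimum of E is P(-2) + Q(-4) − 3 = -64 − 160 − 3 = -227, attained at (-2, -4).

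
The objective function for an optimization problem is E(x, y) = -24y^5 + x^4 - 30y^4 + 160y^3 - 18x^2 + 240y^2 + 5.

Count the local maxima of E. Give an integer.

2

E separates as a function of x plus a function of y, so ∇E=0 decouples.
∂E/∂x = 4x(x - 3)(x + 3) = 0 at x ∈ {-3, 0, 3}; ∂E/∂y = -120y(y - 2)(y + 1)(y + 2) = 0 at y ∈ {-2, -1, 0, 2}.
The Hessian is diagonal: diag(E_xx, E_yy). Second derivatives: E_xx(-3)=72, E_xx(0)=-36, E_xx(3)=72; E_yy(-2)=960, E_yy(-1)=-360, E_yy(0)=480, E_yy(2)=-2880.
Local maxima occur where both diagonal entries negative: (0, -1), (0, 2). Count: 2.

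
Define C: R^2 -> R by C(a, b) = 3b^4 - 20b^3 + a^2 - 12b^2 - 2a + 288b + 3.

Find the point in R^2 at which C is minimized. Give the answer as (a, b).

(1, -2)

C(a,b) separates as P(a) + Q(b) + 3, so its minimum is min P + min Q + 3.
P'(a) = 2a - 2 vanishes at a ∈ {1}; Q'(b) = 12(b - 4)(b - 3)(b + 2) vanishes at b ∈ {-2, 3, 4}.
Local minima of P (where P''>0): P(1)=-1. Local minima of Q: Q(-2)=-416, Q(4)=448.
So the global minimum of C is P(1) + Q(-2) + 3 = -1 − 416 + 3 = -414, attained at (1, -2).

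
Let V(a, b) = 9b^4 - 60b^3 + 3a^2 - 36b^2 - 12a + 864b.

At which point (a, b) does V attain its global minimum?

V(a,b) separates as P(a) + Q(b), so its minimum is min P + min Q.
P'(a) = 6a - 12 vanishes at a ∈ {2}; Q'(b) = 36(b - 4)(b - 3)(b + 2) vanishes at b ∈ {-2, 3, 4}.
Local minima of P (where P''>0): P(2)=-12. Local minima of Q: Q(-2)=-1248, Q(4)=1344.
So the global minimum of V is P(2) + Q(-2) = -12 − 1248 = -1260, attained at (2, -2).

(2, -2)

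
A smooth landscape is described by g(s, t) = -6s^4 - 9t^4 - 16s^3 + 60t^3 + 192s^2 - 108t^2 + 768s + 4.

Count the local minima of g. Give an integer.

1

g separates as a function of s plus a function of t, so ∇g=0 decouples.
∂g/∂s = -24(s - 4)(s + 2)(s + 4) = 0 at s ∈ {-4, -2, 4}; ∂g/∂t = -36t(t - 3)(t - 2) = 0 at t ∈ {0, 2, 3}.
The Hessian is diagonal: diag(g_ss, g_tt). Second derivatives: g_ss(-4)=-384, g_ss(-2)=288, g_ss(4)=-1152; g_tt(0)=-216, g_tt(2)=72, g_tt(3)=-108.
Local minima occur where both diagonal entries positive: (-2, 2). Count: 1.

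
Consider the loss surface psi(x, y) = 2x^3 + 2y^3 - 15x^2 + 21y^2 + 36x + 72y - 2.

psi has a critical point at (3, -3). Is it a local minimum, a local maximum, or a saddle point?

The mixed partial ∂²psi/∂x∂y is 0, so the Hessian at any point is diag(psi_xx, psi_yy) = diag(6(2x - 5), 6(2y + 7)).
At (3, -3): H = diag(6, 6).
Both eigenvalues are positive, so H is positive definite: a local minimum.

local minimum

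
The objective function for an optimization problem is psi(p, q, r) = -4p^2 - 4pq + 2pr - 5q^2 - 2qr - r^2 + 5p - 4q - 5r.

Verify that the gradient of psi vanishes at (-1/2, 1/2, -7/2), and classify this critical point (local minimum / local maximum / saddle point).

∇psi = (-8p - 4q + 2r + 5, -4p - 10q - 2r - 4, 2p - 2q - 2r - 5); substituting (-1/2, 1/2, -7/2) gives ∇psi = (0, 0, 0), so (-1/2, 1/2, -7/2) is indeed a critical point.
The Hessian is constant: H = [[-8, -4, 2], [-4, -10, -2], [2, -2, -2]].
Leading principal minors: Δ₁ = -8, Δ₂ = 64, Δ₃ = -24.
The minors alternate sign starting negative (−, +, −), so H is negative definite: a local maximum.

local maximum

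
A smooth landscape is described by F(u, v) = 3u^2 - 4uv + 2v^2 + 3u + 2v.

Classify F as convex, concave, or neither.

convex

F is quadratic, so its Hessian is the constant matrix H = [[6, -4], [-4, 4]].
det(H) = 8, tr(H) = 10.
det(H) > 0 and tr(H) > 0, so H is positive definite everywhere: convex.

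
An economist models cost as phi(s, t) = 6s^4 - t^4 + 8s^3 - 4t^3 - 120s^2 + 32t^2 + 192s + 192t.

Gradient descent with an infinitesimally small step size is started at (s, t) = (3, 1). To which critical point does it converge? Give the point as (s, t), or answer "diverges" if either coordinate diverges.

(2, -3)

phi is separable, so gradient descent decouples: s follows -∂phi/∂s, t follows -∂phi/∂t.
∂phi/∂s = 24(s - 2)(s - 1)(s + 4); at s=3 this is 336, so s decreases.
∂phi/∂t = -4(t - 4)(t + 3)(t + 4); at t=1 this is 240, so t decreases.
s converges to its nearest critical value 2 (a local min of the s-part); t converges to -3. The iterate converges to (2, -3).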